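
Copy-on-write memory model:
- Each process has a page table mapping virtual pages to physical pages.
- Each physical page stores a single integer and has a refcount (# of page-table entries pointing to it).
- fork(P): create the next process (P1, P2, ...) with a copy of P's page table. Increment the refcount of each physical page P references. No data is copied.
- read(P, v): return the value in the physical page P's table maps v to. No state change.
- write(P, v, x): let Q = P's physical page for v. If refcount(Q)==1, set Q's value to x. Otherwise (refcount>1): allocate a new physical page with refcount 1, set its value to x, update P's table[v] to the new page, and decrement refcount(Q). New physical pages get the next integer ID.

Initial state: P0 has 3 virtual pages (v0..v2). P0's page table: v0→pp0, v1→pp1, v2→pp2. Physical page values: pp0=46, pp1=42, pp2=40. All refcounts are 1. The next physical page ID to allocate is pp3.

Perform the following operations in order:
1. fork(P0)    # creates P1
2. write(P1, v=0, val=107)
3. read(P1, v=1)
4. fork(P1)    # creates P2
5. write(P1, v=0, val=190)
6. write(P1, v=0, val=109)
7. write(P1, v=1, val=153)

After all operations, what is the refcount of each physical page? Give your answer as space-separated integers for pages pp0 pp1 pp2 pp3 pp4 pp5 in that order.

Answer: 1 2 3 1 1 1

Derivation:
Op 1: fork(P0) -> P1. 3 ppages; refcounts: pp0:2 pp1:2 pp2:2
Op 2: write(P1, v0, 107). refcount(pp0)=2>1 -> COPY to pp3. 4 ppages; refcounts: pp0:1 pp1:2 pp2:2 pp3:1
Op 3: read(P1, v1) -> 42. No state change.
Op 4: fork(P1) -> P2. 4 ppages; refcounts: pp0:1 pp1:3 pp2:3 pp3:2
Op 5: write(P1, v0, 190). refcount(pp3)=2>1 -> COPY to pp4. 5 ppages; refcounts: pp0:1 pp1:3 pp2:3 pp3:1 pp4:1
Op 6: write(P1, v0, 109). refcount(pp4)=1 -> write in place. 5 ppages; refcounts: pp0:1 pp1:3 pp2:3 pp3:1 pp4:1
Op 7: write(P1, v1, 153). refcount(pp1)=3>1 -> COPY to pp5. 6 ppages; refcounts: pp0:1 pp1:2 pp2:3 pp3:1 pp4:1 pp5:1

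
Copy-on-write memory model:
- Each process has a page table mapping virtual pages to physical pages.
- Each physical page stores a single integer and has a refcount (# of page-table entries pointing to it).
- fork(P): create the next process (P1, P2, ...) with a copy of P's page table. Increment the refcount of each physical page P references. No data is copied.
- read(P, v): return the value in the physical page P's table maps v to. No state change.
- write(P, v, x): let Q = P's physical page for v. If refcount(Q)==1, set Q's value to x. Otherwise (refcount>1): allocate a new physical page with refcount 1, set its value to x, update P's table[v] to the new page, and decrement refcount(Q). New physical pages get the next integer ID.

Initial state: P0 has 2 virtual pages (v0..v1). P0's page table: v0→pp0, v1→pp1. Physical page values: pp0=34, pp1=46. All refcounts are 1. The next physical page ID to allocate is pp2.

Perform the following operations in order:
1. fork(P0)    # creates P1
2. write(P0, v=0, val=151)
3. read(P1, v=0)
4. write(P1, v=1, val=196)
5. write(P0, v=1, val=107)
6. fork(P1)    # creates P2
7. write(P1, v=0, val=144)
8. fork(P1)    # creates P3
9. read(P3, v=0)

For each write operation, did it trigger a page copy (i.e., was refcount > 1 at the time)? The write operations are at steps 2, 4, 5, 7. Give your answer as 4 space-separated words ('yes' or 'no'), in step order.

Op 1: fork(P0) -> P1. 2 ppages; refcounts: pp0:2 pp1:2
Op 2: write(P0, v0, 151). refcount(pp0)=2>1 -> COPY to pp2. 3 ppages; refcounts: pp0:1 pp1:2 pp2:1
Op 3: read(P1, v0) -> 34. No state change.
Op 4: write(P1, v1, 196). refcount(pp1)=2>1 -> COPY to pp3. 4 ppages; refcounts: pp0:1 pp1:1 pp2:1 pp3:1
Op 5: write(P0, v1, 107). refcount(pp1)=1 -> write in place. 4 ppages; refcounts: pp0:1 pp1:1 pp2:1 pp3:1
Op 6: fork(P1) -> P2. 4 ppages; refcounts: pp0:2 pp1:1 pp2:1 pp3:2
Op 7: write(P1, v0, 144). refcount(pp0)=2>1 -> COPY to pp4. 5 ppages; refcounts: pp0:1 pp1:1 pp2:1 pp3:2 pp4:1
Op 8: fork(P1) -> P3. 5 ppages; refcounts: pp0:1 pp1:1 pp2:1 pp3:3 pp4:2
Op 9: read(P3, v0) -> 144. No state change.

yes yes no yes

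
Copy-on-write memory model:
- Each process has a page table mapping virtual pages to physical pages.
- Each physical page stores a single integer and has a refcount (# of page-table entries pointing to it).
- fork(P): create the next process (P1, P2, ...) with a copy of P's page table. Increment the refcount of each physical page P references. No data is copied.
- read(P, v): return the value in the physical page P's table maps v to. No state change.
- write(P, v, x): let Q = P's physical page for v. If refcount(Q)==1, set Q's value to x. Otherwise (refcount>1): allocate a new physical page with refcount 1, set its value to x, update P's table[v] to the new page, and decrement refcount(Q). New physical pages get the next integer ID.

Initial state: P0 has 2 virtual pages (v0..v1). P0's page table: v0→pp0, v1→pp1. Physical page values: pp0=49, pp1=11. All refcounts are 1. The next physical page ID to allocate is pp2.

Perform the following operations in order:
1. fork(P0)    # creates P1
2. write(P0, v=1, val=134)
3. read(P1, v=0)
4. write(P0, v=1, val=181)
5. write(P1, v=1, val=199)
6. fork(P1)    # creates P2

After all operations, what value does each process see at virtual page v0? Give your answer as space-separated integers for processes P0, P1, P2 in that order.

Answer: 49 49 49

Derivation:
Op 1: fork(P0) -> P1. 2 ppages; refcounts: pp0:2 pp1:2
Op 2: write(P0, v1, 134). refcount(pp1)=2>1 -> COPY to pp2. 3 ppages; refcounts: pp0:2 pp1:1 pp2:1
Op 3: read(P1, v0) -> 49. No state change.
Op 4: write(P0, v1, 181). refcount(pp2)=1 -> write in place. 3 ppages; refcounts: pp0:2 pp1:1 pp2:1
Op 5: write(P1, v1, 199). refcount(pp1)=1 -> write in place. 3 ppages; refcounts: pp0:2 pp1:1 pp2:1
Op 6: fork(P1) -> P2. 3 ppages; refcounts: pp0:3 pp1:2 pp2:1
P0: v0 -> pp0 = 49
P1: v0 -> pp0 = 49
P2: v0 -> pp0 = 49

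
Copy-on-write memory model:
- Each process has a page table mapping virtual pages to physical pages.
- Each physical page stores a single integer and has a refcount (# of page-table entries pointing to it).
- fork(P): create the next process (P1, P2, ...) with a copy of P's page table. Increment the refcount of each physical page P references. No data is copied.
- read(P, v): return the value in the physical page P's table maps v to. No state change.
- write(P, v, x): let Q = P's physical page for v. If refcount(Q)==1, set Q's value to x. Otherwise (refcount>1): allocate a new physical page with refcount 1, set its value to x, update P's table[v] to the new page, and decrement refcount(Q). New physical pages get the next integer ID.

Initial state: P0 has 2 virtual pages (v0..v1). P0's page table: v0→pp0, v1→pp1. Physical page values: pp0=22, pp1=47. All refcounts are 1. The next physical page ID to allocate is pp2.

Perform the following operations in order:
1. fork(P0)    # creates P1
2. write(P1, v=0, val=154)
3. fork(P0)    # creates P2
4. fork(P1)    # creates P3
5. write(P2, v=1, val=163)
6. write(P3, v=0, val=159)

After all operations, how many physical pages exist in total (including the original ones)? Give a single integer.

Answer: 5

Derivation:
Op 1: fork(P0) -> P1. 2 ppages; refcounts: pp0:2 pp1:2
Op 2: write(P1, v0, 154). refcount(pp0)=2>1 -> COPY to pp2. 3 ppages; refcounts: pp0:1 pp1:2 pp2:1
Op 3: fork(P0) -> P2. 3 ppages; refcounts: pp0:2 pp1:3 pp2:1
Op 4: fork(P1) -> P3. 3 ppages; refcounts: pp0:2 pp1:4 pp2:2
Op 5: write(P2, v1, 163). refcount(pp1)=4>1 -> COPY to pp3. 4 ppages; refcounts: pp0:2 pp1:3 pp2:2 pp3:1
Op 6: write(P3, v0, 159). refcount(pp2)=2>1 -> COPY to pp4. 5 ppages; refcounts: pp0:2 pp1:3 pp2:1 pp3:1 pp4:1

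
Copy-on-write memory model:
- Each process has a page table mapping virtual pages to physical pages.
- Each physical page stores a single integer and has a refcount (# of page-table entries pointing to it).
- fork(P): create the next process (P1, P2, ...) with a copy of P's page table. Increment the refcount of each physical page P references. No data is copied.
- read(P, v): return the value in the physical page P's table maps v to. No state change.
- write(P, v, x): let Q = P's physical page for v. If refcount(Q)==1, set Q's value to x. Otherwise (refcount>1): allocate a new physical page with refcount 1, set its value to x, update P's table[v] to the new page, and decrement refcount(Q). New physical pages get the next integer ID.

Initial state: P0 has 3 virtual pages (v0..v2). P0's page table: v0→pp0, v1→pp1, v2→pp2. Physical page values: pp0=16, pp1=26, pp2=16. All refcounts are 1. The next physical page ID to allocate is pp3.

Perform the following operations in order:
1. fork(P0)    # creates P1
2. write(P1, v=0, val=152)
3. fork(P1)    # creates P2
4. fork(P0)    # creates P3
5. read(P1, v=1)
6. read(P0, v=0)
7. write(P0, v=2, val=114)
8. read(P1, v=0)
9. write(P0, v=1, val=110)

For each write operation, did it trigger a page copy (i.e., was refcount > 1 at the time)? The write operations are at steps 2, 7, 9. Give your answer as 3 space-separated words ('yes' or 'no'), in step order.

Op 1: fork(P0) -> P1. 3 ppages; refcounts: pp0:2 pp1:2 pp2:2
Op 2: write(P1, v0, 152). refcount(pp0)=2>1 -> COPY to pp3. 4 ppages; refcounts: pp0:1 pp1:2 pp2:2 pp3:1
Op 3: fork(P1) -> P2. 4 ppages; refcounts: pp0:1 pp1:3 pp2:3 pp3:2
Op 4: fork(P0) -> P3. 4 ppages; refcounts: pp0:2 pp1:4 pp2:4 pp3:2
Op 5: read(P1, v1) -> 26. No state change.
Op 6: read(P0, v0) -> 16. No state change.
Op 7: write(P0, v2, 114). refcount(pp2)=4>1 -> COPY to pp4. 5 ppages; refcounts: pp0:2 pp1:4 pp2:3 pp3:2 pp4:1
Op 8: read(P1, v0) -> 152. No state change.
Op 9: write(P0, v1, 110). refcount(pp1)=4>1 -> COPY to pp5. 6 ppages; refcounts: pp0:2 pp1:3 pp2:3 pp3:2 pp4:1 pp5:1

yes yes yes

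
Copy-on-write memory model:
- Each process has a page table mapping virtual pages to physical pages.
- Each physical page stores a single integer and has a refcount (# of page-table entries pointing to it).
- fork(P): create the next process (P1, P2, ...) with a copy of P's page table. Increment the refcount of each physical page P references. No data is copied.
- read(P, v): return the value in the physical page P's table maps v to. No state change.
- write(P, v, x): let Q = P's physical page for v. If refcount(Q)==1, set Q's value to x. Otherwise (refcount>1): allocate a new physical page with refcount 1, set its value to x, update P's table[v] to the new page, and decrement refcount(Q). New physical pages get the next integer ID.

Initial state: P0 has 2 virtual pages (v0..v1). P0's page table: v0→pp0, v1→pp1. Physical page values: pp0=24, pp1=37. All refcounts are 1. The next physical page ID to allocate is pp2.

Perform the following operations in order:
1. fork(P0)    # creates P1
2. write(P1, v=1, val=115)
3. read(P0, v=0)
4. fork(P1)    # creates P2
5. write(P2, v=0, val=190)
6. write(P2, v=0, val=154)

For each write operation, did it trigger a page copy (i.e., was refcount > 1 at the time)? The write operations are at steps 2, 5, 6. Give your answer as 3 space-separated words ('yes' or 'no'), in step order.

Op 1: fork(P0) -> P1. 2 ppages; refcounts: pp0:2 pp1:2
Op 2: write(P1, v1, 115). refcount(pp1)=2>1 -> COPY to pp2. 3 ppages; refcounts: pp0:2 pp1:1 pp2:1
Op 3: read(P0, v0) -> 24. No state change.
Op 4: fork(P1) -> P2. 3 ppages; refcounts: pp0:3 pp1:1 pp2:2
Op 5: write(P2, v0, 190). refcount(pp0)=3>1 -> COPY to pp3. 4 ppages; refcounts: pp0:2 pp1:1 pp2:2 pp3:1
Op 6: write(P2, v0, 154). refcount(pp3)=1 -> write in place. 4 ppages; refcounts: pp0:2 pp1:1 pp2:2 pp3:1

yes yes no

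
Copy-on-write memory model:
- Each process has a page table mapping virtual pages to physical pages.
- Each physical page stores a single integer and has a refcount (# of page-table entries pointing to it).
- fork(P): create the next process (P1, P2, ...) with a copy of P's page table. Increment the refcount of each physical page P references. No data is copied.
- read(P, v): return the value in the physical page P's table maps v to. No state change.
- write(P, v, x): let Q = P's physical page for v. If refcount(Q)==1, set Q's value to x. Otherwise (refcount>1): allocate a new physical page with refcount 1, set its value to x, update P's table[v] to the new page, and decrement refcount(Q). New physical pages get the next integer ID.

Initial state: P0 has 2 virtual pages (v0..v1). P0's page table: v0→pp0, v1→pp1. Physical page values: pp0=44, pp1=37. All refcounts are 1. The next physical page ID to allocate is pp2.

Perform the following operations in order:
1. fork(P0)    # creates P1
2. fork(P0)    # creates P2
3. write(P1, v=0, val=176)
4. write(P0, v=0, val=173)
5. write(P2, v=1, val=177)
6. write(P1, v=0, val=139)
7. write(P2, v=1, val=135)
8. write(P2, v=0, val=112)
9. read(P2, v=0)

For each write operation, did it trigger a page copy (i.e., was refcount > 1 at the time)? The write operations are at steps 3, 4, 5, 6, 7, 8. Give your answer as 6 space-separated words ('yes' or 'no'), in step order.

Op 1: fork(P0) -> P1. 2 ppages; refcounts: pp0:2 pp1:2
Op 2: fork(P0) -> P2. 2 ppages; refcounts: pp0:3 pp1:3
Op 3: write(P1, v0, 176). refcount(pp0)=3>1 -> COPY to pp2. 3 ppages; refcounts: pp0:2 pp1:3 pp2:1
Op 4: write(P0, v0, 173). refcount(pp0)=2>1 -> COPY to pp3. 4 ppages; refcounts: pp0:1 pp1:3 pp2:1 pp3:1
Op 5: write(P2, v1, 177). refcount(pp1)=3>1 -> COPY to pp4. 5 ppages; refcounts: pp0:1 pp1:2 pp2:1 pp3:1 pp4:1
Op 6: write(P1, v0, 139). refcount(pp2)=1 -> write in place. 5 ppages; refcounts: pp0:1 pp1:2 pp2:1 pp3:1 pp4:1
Op 7: write(P2, v1, 135). refcount(pp4)=1 -> write in place. 5 ppages; refcounts: pp0:1 pp1:2 pp2:1 pp3:1 pp4:1
Op 8: write(P2, v0, 112). refcount(pp0)=1 -> write in place. 5 ppages; refcounts: pp0:1 pp1:2 pp2:1 pp3:1 pp4:1
Op 9: read(P2, v0) -> 112. No state change.

yes yes yes no no no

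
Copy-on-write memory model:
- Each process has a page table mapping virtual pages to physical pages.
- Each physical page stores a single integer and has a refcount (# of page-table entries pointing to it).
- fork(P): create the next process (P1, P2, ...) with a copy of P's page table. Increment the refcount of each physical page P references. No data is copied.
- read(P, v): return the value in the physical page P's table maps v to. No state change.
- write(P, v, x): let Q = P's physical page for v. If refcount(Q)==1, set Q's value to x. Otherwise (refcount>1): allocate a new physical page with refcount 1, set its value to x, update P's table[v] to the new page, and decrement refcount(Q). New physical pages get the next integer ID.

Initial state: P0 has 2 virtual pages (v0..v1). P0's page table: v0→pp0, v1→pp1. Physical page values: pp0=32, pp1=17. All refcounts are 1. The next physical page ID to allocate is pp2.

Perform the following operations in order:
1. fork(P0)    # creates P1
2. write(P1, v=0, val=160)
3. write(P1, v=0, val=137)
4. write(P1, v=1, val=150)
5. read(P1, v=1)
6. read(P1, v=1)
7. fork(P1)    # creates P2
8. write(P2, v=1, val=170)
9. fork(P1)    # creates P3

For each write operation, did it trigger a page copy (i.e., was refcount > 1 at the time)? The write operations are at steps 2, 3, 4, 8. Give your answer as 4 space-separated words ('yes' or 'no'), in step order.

Op 1: fork(P0) -> P1. 2 ppages; refcounts: pp0:2 pp1:2
Op 2: write(P1, v0, 160). refcount(pp0)=2>1 -> COPY to pp2. 3 ppages; refcounts: pp0:1 pp1:2 pp2:1
Op 3: write(P1, v0, 137). refcount(pp2)=1 -> write in place. 3 ppages; refcounts: pp0:1 pp1:2 pp2:1
Op 4: write(P1, v1, 150). refcount(pp1)=2>1 -> COPY to pp3. 4 ppages; refcounts: pp0:1 pp1:1 pp2:1 pp3:1
Op 5: read(P1, v1) -> 150. No state change.
Op 6: read(P1, v1) -> 150. No state change.
Op 7: fork(P1) -> P2. 4 ppages; refcounts: pp0:1 pp1:1 pp2:2 pp3:2
Op 8: write(P2, v1, 170). refcount(pp3)=2>1 -> COPY to pp4. 5 ppages; refcounts: pp0:1 pp1:1 pp2:2 pp3:1 pp4:1
Op 9: fork(P1) -> P3. 5 ppages; refcounts: pp0:1 pp1:1 pp2:3 pp3:2 pp4:1

yes no yes yes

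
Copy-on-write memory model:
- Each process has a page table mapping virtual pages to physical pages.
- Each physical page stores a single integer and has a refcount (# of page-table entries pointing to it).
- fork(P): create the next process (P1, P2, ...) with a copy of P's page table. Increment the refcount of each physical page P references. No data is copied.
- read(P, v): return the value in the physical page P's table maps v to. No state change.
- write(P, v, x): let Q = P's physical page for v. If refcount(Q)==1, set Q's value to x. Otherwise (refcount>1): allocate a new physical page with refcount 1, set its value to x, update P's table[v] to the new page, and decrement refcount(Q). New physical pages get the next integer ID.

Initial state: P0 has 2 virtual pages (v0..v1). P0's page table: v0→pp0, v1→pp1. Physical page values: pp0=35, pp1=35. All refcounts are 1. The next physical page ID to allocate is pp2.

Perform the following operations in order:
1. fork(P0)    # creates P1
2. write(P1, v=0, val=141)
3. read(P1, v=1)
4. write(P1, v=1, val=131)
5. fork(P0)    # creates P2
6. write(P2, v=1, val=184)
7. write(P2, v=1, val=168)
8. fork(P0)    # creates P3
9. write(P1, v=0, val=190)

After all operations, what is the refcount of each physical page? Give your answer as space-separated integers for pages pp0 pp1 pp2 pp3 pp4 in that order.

Op 1: fork(P0) -> P1. 2 ppages; refcounts: pp0:2 pp1:2
Op 2: write(P1, v0, 141). refcount(pp0)=2>1 -> COPY to pp2. 3 ppages; refcounts: pp0:1 pp1:2 pp2:1
Op 3: read(P1, v1) -> 35. No state change.
Op 4: write(P1, v1, 131). refcount(pp1)=2>1 -> COPY to pp3. 4 ppages; refcounts: pp0:1 pp1:1 pp2:1 pp3:1
Op 5: fork(P0) -> P2. 4 ppages; refcounts: pp0:2 pp1:2 pp2:1 pp3:1
Op 6: write(P2, v1, 184). refcount(pp1)=2>1 -> COPY to pp4. 5 ppages; refcounts: pp0:2 pp1:1 pp2:1 pp3:1 pp4:1
Op 7: write(P2, v1, 168). refcount(pp4)=1 -> write in place. 5 ppages; refcounts: pp0:2 pp1:1 pp2:1 pp3:1 pp4:1
Op 8: fork(P0) -> P3. 5 ppages; refcounts: pp0:3 pp1:2 pp2:1 pp3:1 pp4:1
Op 9: write(P1, v0, 190). refcount(pp2)=1 -> write in place. 5 ppages; refcounts: pp0:3 pp1:2 pp2:1 pp3:1 pp4:1

Answer: 3 2 1 1 1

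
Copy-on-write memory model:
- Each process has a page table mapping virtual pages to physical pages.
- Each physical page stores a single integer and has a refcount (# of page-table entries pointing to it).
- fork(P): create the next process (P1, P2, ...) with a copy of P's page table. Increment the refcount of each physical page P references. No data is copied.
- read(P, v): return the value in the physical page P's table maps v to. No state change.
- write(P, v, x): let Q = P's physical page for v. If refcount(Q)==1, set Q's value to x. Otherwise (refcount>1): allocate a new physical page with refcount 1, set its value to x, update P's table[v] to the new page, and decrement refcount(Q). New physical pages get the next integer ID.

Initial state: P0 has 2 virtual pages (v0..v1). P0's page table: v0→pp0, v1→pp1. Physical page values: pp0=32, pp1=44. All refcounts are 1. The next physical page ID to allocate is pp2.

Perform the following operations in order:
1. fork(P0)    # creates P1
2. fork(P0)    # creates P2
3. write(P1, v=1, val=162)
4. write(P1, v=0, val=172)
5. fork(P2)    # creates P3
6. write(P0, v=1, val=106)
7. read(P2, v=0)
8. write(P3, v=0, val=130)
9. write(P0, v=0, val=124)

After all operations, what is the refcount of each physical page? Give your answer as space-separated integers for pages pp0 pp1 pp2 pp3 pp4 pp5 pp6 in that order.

Answer: 1 2 1 1 1 1 1

Derivation:
Op 1: fork(P0) -> P1. 2 ppages; refcounts: pp0:2 pp1:2
Op 2: fork(P0) -> P2. 2 ppages; refcounts: pp0:3 pp1:3
Op 3: write(P1, v1, 162). refcount(pp1)=3>1 -> COPY to pp2. 3 ppages; refcounts: pp0:3 pp1:2 pp2:1
Op 4: write(P1, v0, 172). refcount(pp0)=3>1 -> COPY to pp3. 4 ppages; refcounts: pp0:2 pp1:2 pp2:1 pp3:1
Op 5: fork(P2) -> P3. 4 ppages; refcounts: pp0:3 pp1:3 pp2:1 pp3:1
Op 6: write(P0, v1, 106). refcount(pp1)=3>1 -> COPY to pp4. 5 ppages; refcounts: pp0:3 pp1:2 pp2:1 pp3:1 pp4:1
Op 7: read(P2, v0) -> 32. No state change.
Op 8: write(P3, v0, 130). refcount(pp0)=3>1 -> COPY to pp5. 6 ppages; refcounts: pp0:2 pp1:2 pp2:1 pp3:1 pp4:1 pp5:1
Op 9: write(P0, v0, 124). refcount(pp0)=2>1 -> COPY to pp6. 7 ppages; refcounts: pp0:1 pp1:2 pp2:1 pp3:1 pp4:1 pp5:1 pp6:1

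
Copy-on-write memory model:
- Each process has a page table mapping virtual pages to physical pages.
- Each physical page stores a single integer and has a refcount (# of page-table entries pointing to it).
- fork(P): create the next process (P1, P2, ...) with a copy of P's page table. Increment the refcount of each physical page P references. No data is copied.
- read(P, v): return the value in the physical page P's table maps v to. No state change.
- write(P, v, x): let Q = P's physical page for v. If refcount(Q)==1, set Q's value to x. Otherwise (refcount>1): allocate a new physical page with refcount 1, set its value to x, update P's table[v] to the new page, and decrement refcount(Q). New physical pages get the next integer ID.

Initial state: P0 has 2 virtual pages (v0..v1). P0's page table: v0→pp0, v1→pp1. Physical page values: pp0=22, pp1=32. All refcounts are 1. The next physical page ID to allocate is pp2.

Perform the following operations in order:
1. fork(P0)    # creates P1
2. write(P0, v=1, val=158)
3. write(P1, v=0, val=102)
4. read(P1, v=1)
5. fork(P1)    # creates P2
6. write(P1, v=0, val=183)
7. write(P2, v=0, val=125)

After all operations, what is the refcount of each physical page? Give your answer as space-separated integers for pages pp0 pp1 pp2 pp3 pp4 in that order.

Answer: 1 2 1 1 1

Derivation:
Op 1: fork(P0) -> P1. 2 ppages; refcounts: pp0:2 pp1:2
Op 2: write(P0, v1, 158). refcount(pp1)=2>1 -> COPY to pp2. 3 ppages; refcounts: pp0:2 pp1:1 pp2:1
Op 3: write(P1, v0, 102). refcount(pp0)=2>1 -> COPY to pp3. 4 ppages; refcounts: pp0:1 pp1:1 pp2:1 pp3:1
Op 4: read(P1, v1) -> 32. No state change.
Op 5: fork(P1) -> P2. 4 ppages; refcounts: pp0:1 pp1:2 pp2:1 pp3:2
Op 6: write(P1, v0, 183). refcount(pp3)=2>1 -> COPY to pp4. 5 ppages; refcounts: pp0:1 pp1:2 pp2:1 pp3:1 pp4:1
Op 7: write(P2, v0, 125). refcount(pp3)=1 -> write in place. 5 ppages; refcounts: pp0:1 pp1:2 pp2:1 pp3:1 pp4:1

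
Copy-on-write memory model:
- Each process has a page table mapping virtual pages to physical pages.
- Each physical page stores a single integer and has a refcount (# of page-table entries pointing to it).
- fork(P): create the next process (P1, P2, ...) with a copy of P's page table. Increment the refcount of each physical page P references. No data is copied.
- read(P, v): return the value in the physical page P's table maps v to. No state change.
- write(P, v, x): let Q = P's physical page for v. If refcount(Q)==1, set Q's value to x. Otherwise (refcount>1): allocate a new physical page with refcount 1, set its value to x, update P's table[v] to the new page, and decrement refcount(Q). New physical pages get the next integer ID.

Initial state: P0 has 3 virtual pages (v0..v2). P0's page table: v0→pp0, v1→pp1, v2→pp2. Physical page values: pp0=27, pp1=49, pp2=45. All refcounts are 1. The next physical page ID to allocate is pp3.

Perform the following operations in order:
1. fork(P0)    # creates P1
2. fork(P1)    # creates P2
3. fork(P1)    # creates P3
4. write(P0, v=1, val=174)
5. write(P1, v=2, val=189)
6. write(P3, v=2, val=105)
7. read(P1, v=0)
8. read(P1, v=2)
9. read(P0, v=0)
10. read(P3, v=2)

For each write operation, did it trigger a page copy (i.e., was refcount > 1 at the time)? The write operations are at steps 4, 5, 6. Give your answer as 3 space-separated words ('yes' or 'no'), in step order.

Op 1: fork(P0) -> P1. 3 ppages; refcounts: pp0:2 pp1:2 pp2:2
Op 2: fork(P1) -> P2. 3 ppages; refcounts: pp0:3 pp1:3 pp2:3
Op 3: fork(P1) -> P3. 3 ppages; refcounts: pp0:4 pp1:4 pp2:4
Op 4: write(P0, v1, 174). refcount(pp1)=4>1 -> COPY to pp3. 4 ppages; refcounts: pp0:4 pp1:3 pp2:4 pp3:1
Op 5: write(P1, v2, 189). refcount(pp2)=4>1 -> COPY to pp4. 5 ppages; refcounts: pp0:4 pp1:3 pp2:3 pp3:1 pp4:1
Op 6: write(P3, v2, 105). refcount(pp2)=3>1 -> COPY to pp5. 6 ppages; refcounts: pp0:4 pp1:3 pp2:2 pp3:1 pp4:1 pp5:1
Op 7: read(P1, v0) -> 27. No state change.
Op 8: read(P1, v2) -> 189. No state change.
Op 9: read(P0, v0) -> 27. No state change.
Op 10: read(P3, v2) -> 105. No state change.

yes yes yes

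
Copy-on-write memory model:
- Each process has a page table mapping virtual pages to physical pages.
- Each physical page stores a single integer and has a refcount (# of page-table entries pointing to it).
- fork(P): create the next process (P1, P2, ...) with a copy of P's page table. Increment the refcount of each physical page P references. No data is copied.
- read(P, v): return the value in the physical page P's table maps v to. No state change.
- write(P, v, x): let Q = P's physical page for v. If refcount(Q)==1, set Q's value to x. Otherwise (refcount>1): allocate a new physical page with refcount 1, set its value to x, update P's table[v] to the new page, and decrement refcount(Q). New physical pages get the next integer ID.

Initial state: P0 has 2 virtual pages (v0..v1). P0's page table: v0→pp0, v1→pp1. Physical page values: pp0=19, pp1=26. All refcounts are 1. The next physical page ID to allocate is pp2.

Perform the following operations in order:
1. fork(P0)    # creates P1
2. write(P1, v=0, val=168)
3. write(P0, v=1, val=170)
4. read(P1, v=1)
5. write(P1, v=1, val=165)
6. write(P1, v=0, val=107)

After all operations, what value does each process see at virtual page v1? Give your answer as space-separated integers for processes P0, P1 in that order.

Answer: 170 165

Derivation:
Op 1: fork(P0) -> P1. 2 ppages; refcounts: pp0:2 pp1:2
Op 2: write(P1, v0, 168). refcount(pp0)=2>1 -> COPY to pp2. 3 ppages; refcounts: pp0:1 pp1:2 pp2:1
Op 3: write(P0, v1, 170). refcount(pp1)=2>1 -> COPY to pp3. 4 ppages; refcounts: pp0:1 pp1:1 pp2:1 pp3:1
Op 4: read(P1, v1) -> 26. No state change.
Op 5: write(P1, v1, 165). refcount(pp1)=1 -> write in place. 4 ppages; refcounts: pp0:1 pp1:1 pp2:1 pp3:1
Op 6: write(P1, v0, 107). refcount(pp2)=1 -> write in place. 4 ppages; refcounts: pp0:1 pp1:1 pp2:1 pp3:1
P0: v1 -> pp3 = 170
P1: v1 -> pp1 = 165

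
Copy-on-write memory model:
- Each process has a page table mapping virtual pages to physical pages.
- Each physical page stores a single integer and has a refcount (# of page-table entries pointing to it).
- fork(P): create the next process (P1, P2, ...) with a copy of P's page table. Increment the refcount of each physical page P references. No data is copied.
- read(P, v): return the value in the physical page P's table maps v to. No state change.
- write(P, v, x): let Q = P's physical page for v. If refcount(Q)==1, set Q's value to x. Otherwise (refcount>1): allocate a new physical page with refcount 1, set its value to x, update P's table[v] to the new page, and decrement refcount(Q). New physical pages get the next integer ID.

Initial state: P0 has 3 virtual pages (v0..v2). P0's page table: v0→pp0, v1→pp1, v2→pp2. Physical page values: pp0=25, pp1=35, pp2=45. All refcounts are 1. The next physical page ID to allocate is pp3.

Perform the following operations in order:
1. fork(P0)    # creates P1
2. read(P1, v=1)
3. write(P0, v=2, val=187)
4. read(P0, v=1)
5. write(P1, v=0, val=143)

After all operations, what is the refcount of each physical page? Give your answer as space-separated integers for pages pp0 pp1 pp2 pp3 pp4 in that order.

Op 1: fork(P0) -> P1. 3 ppages; refcounts: pp0:2 pp1:2 pp2:2
Op 2: read(P1, v1) -> 35. No state change.
Op 3: write(P0, v2, 187). refcount(pp2)=2>1 -> COPY to pp3. 4 ppages; refcounts: pp0:2 pp1:2 pp2:1 pp3:1
Op 4: read(P0, v1) -> 35. No state change.
Op 5: write(P1, v0, 143). refcount(pp0)=2>1 -> COPY to pp4. 5 ppages; refcounts: pp0:1 pp1:2 pp2:1 pp3:1 pp4:1

Answer: 1 2 1 1 1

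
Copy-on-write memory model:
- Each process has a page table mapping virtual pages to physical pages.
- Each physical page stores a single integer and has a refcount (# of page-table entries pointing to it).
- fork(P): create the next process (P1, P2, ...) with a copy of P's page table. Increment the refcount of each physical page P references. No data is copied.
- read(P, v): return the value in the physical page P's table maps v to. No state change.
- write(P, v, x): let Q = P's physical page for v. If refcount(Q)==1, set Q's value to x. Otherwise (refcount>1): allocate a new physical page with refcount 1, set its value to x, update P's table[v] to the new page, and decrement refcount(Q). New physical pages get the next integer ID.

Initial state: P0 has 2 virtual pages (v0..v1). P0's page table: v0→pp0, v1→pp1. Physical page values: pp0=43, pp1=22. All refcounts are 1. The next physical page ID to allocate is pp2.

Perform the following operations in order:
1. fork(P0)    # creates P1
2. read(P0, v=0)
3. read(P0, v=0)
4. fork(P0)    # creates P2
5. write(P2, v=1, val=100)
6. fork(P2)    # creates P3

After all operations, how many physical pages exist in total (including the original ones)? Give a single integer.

Op 1: fork(P0) -> P1. 2 ppages; refcounts: pp0:2 pp1:2
Op 2: read(P0, v0) -> 43. No state change.
Op 3: read(P0, v0) -> 43. No state change.
Op 4: fork(P0) -> P2. 2 ppages; refcounts: pp0:3 pp1:3
Op 5: write(P2, v1, 100). refcount(pp1)=3>1 -> COPY to pp2. 3 ppages; refcounts: pp0:3 pp1:2 pp2:1
Op 6: fork(P2) -> P3. 3 ppages; refcounts: pp0:4 pp1:2 pp2:2

Answer: 3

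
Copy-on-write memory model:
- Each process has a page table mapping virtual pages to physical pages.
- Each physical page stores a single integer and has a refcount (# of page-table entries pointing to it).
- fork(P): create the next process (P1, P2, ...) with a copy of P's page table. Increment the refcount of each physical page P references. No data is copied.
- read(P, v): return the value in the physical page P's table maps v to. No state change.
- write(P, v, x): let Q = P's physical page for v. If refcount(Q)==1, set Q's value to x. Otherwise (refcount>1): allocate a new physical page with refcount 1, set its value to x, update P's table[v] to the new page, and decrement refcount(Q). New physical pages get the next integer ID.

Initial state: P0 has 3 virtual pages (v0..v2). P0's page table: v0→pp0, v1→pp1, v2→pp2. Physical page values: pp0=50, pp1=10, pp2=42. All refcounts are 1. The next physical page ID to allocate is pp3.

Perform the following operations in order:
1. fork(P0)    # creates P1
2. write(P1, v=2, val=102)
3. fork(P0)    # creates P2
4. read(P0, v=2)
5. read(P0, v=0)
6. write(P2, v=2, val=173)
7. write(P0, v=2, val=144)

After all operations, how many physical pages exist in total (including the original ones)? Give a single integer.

Answer: 5

Derivation:
Op 1: fork(P0) -> P1. 3 ppages; refcounts: pp0:2 pp1:2 pp2:2
Op 2: write(P1, v2, 102). refcount(pp2)=2>1 -> COPY to pp3. 4 ppages; refcounts: pp0:2 pp1:2 pp2:1 pp3:1
Op 3: fork(P0) -> P2. 4 ppages; refcounts: pp0:3 pp1:3 pp2:2 pp3:1
Op 4: read(P0, v2) -> 42. No state change.
Op 5: read(P0, v0) -> 50. No state change.
Op 6: write(P2, v2, 173). refcount(pp2)=2>1 -> COPY to pp4. 5 ppages; refcounts: pp0:3 pp1:3 pp2:1 pp3:1 pp4:1
Op 7: write(P0, v2, 144). refcount(pp2)=1 -> write in place. 5 ppages; refcounts: pp0:3 pp1:3 pp2:1 pp3:1 pp4:1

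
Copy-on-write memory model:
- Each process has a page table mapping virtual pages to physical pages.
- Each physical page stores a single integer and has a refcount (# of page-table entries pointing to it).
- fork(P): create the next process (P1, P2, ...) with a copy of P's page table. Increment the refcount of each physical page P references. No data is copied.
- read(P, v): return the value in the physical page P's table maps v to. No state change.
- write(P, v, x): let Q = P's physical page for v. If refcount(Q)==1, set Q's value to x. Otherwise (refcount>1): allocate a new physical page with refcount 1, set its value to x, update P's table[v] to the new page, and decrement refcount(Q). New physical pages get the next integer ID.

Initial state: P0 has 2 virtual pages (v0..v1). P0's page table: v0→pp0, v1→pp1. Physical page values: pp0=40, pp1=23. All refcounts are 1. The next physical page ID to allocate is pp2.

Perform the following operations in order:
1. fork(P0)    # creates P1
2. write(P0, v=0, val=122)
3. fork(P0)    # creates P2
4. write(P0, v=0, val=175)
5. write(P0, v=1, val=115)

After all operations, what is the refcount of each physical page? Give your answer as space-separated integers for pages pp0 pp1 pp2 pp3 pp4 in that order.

Op 1: fork(P0) -> P1. 2 ppages; refcounts: pp0:2 pp1:2
Op 2: write(P0, v0, 122). refcount(pp0)=2>1 -> COPY to pp2. 3 ppages; refcounts: pp0:1 pp1:2 pp2:1
Op 3: fork(P0) -> P2. 3 ppages; refcounts: pp0:1 pp1:3 pp2:2
Op 4: write(P0, v0, 175). refcount(pp2)=2>1 -> COPY to pp3. 4 ppages; refcounts: pp0:1 pp1:3 pp2:1 pp3:1
Op 5: write(P0, v1, 115). refcount(pp1)=3>1 -> COPY to pp4. 5 ppages; refcounts: pp0:1 pp1:2 pp2:1 pp3:1 pp4:1

Answer: 1 2 1 1 1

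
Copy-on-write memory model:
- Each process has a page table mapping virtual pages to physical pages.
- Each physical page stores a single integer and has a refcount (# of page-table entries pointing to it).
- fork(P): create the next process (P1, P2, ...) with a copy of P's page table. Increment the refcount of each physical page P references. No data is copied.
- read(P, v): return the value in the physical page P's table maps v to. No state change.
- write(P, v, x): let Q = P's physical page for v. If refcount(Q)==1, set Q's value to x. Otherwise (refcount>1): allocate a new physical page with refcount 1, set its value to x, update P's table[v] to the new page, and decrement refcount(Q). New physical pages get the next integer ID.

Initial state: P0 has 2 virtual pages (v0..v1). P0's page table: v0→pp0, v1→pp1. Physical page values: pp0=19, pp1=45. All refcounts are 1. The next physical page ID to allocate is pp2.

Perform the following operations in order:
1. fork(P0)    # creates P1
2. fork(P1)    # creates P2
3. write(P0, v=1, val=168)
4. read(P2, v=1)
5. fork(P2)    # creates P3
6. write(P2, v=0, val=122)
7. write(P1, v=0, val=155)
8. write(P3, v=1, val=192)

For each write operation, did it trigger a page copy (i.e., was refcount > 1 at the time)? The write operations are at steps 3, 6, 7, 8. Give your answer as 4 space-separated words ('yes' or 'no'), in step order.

Op 1: fork(P0) -> P1. 2 ppages; refcounts: pp0:2 pp1:2
Op 2: fork(P1) -> P2. 2 ppages; refcounts: pp0:3 pp1:3
Op 3: write(P0, v1, 168). refcount(pp1)=3>1 -> COPY to pp2. 3 ppages; refcounts: pp0:3 pp1:2 pp2:1
Op 4: read(P2, v1) -> 45. No state change.
Op 5: fork(P2) -> P3. 3 ppages; refcounts: pp0:4 pp1:3 pp2:1
Op 6: write(P2, v0, 122). refcount(pp0)=4>1 -> COPY to pp3. 4 ppages; refcounts: pp0:3 pp1:3 pp2:1 pp3:1
Op 7: write(P1, v0, 155). refcount(pp0)=3>1 -> COPY to pp4. 5 ppages; refcounts: pp0:2 pp1:3 pp2:1 pp3:1 pp4:1
Op 8: write(P3, v1, 192). refcount(pp1)=3>1 -> COPY to pp5. 6 ppages; refcounts: pp0:2 pp1:2 pp2:1 pp3:1 pp4:1 pp5:1

yes yes yes yes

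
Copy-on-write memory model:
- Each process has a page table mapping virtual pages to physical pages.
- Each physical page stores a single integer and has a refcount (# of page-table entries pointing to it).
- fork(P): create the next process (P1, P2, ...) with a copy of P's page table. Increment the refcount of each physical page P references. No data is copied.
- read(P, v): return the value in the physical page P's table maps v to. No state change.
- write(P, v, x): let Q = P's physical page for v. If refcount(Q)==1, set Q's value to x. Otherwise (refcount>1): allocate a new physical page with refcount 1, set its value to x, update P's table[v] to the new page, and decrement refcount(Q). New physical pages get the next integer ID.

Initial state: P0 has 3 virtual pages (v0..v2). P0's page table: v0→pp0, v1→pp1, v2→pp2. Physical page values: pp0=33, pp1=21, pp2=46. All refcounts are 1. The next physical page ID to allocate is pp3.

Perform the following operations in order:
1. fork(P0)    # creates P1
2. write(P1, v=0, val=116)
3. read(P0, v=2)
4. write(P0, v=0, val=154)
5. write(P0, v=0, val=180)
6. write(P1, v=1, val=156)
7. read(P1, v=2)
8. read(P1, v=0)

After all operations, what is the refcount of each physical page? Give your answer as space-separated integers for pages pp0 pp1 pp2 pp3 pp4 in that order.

Answer: 1 1 2 1 1

Derivation:
Op 1: fork(P0) -> P1. 3 ppages; refcounts: pp0:2 pp1:2 pp2:2
Op 2: write(P1, v0, 116). refcount(pp0)=2>1 -> COPY to pp3. 4 ppages; refcounts: pp0:1 pp1:2 pp2:2 pp3:1
Op 3: read(P0, v2) -> 46. No state change.
Op 4: write(P0, v0, 154). refcount(pp0)=1 -> write in place. 4 ppages; refcounts: pp0:1 pp1:2 pp2:2 pp3:1
Op 5: write(P0, v0, 180). refcount(pp0)=1 -> write in place. 4 ppages; refcounts: pp0:1 pp1:2 pp2:2 pp3:1
Op 6: write(P1, v1, 156). refcount(pp1)=2>1 -> COPY to pp4. 5 ppages; refcounts: pp0:1 pp1:1 pp2:2 pp3:1 pp4:1
Op 7: read(P1, v2) -> 46. No state change.
Op 8: read(P1, v0) -> 116. No state change.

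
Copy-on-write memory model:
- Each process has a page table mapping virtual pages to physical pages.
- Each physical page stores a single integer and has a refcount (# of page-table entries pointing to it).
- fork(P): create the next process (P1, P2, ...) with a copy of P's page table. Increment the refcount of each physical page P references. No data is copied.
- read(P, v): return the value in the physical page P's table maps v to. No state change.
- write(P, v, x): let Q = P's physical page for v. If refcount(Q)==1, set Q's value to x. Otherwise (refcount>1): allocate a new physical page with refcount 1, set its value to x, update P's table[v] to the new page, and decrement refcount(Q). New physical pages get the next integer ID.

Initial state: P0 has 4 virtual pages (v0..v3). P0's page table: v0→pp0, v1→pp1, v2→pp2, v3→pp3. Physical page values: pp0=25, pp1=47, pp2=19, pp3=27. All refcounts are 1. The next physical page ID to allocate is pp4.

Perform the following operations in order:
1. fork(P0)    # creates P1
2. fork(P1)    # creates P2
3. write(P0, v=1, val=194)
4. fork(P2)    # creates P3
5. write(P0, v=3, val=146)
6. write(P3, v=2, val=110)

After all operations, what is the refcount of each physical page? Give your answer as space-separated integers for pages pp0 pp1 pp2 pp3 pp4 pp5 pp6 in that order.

Op 1: fork(P0) -> P1. 4 ppages; refcounts: pp0:2 pp1:2 pp2:2 pp3:2
Op 2: fork(P1) -> P2. 4 ppages; refcounts: pp0:3 pp1:3 pp2:3 pp3:3
Op 3: write(P0, v1, 194). refcount(pp1)=3>1 -> COPY to pp4. 5 ppages; refcounts: pp0:3 pp1:2 pp2:3 pp3:3 pp4:1
Op 4: fork(P2) -> P3. 5 ppages; refcounts: pp0:4 pp1:3 pp2:4 pp3:4 pp4:1
Op 5: write(P0, v3, 146). refcount(pp3)=4>1 -> COPY to pp5. 6 ppages; refcounts: pp0:4 pp1:3 pp2:4 pp3:3 pp4:1 pp5:1
Op 6: write(P3, v2, 110). refcount(pp2)=4>1 -> COPY to pp6. 7 ppages; refcounts: pp0:4 pp1:3 pp2:3 pp3:3 pp4:1 pp5:1 pp6:1

Answer: 4 3 3 3 1 1 1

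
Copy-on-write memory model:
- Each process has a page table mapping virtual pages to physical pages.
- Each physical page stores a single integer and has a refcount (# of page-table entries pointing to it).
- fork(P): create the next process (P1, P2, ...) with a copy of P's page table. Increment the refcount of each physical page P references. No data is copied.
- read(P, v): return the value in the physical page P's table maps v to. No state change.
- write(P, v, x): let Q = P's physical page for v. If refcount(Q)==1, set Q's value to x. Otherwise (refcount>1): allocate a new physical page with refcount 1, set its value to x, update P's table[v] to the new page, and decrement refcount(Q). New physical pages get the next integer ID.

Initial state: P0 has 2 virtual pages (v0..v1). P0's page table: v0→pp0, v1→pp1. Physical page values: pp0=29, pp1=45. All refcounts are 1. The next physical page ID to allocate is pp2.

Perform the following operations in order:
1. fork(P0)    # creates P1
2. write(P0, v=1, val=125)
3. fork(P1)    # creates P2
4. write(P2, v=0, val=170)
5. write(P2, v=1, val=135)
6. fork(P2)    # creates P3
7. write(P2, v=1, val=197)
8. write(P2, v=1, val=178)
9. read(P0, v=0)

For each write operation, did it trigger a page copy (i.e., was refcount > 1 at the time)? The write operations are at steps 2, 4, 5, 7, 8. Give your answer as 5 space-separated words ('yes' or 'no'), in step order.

Op 1: fork(P0) -> P1. 2 ppages; refcounts: pp0:2 pp1:2
Op 2: write(P0, v1, 125). refcount(pp1)=2>1 -> COPY to pp2. 3 ppages; refcounts: pp0:2 pp1:1 pp2:1
Op 3: fork(P1) -> P2. 3 ppages; refcounts: pp0:3 pp1:2 pp2:1
Op 4: write(P2, v0, 170). refcount(pp0)=3>1 -> COPY to pp3. 4 ppages; refcounts: pp0:2 pp1:2 pp2:1 pp3:1
Op 5: write(P2, v1, 135). refcount(pp1)=2>1 -> COPY to pp4. 5 ppages; refcounts: pp0:2 pp1:1 pp2:1 pp3:1 pp4:1
Op 6: fork(P2) -> P3. 5 ppages; refcounts: pp0:2 pp1:1 pp2:1 pp3:2 pp4:2
Op 7: write(P2, v1, 197). refcount(pp4)=2>1 -> COPY to pp5. 6 ppages; refcounts: pp0:2 pp1:1 pp2:1 pp3:2 pp4:1 pp5:1
Op 8: write(P2, v1, 178). refcount(pp5)=1 -> write in place. 6 ppages; refcounts: pp0:2 pp1:1 pp2:1 pp3:2 pp4:1 pp5:1
Op 9: read(P0, v0) -> 29. No state change.

yes yes yes yes no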